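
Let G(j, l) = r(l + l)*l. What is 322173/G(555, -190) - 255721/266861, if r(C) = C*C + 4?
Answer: -7102131112913/7321801210360 ≈ -0.97000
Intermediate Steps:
r(C) = 4 + C² (r(C) = C² + 4 = 4 + C²)
G(j, l) = l*(4 + 4*l²) (G(j, l) = (4 + (l + l)²)*l = (4 + (2*l)²)*l = (4 + 4*l²)*l = l*(4 + 4*l²))
322173/G(555, -190) - 255721/266861 = 322173/((4*(-190)*(1 + (-190)²))) - 255721/266861 = 322173/((4*(-190)*(1 + 36100))) - 255721*1/266861 = 322173/((4*(-190)*36101)) - 255721/266861 = 322173/(-27436760) - 255721/266861 = 322173*(-1/27436760) - 255721/266861 = -322173/27436760 - 255721/266861 = -7102131112913/7321801210360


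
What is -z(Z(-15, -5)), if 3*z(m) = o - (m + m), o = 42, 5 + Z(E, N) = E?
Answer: -82/3 ≈ -27.333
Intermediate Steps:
Z(E, N) = -5 + E
z(m) = 14 - 2*m/3 (z(m) = (42 - (m + m))/3 = (42 - 2*m)/3 = 14 - 2*m/3)
-z(Z(-15, -5)) = -(14 - 2*(-5 - 15)/3) = -(14 - 2/3*(-20)) = -(14 + 40/3) = -1*82/3 = -82/3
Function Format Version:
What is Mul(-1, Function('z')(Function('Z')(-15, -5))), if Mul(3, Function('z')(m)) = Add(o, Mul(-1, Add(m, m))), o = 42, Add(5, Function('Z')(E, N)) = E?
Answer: Rational(-82, 3) ≈ -27.333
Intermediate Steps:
Function('Z')(E, N) = Add(-5, E)
Function('z')(m) = Add(14, Mul(Rational(-2, 3), m)) (Function('z')(m) = Mul(Rational(1, 3), Add(42, Mul(-1, Add(m, m)))) = Mul(Rational(1, 3), Add(42, Mul(-1, Mul(2, m)))) = Mul(Rational(1, 3), Add(42, Mul(-2, m))) = Add(14, Mul(Rational(-2, 3), m)))
Mul(-1, Function('z')(Function('Z')(-15, -5))) = Mul(-1, Add(14, Mul(Rational(-2, 3), Add(-5, -15)))) = Mul(-1, Add(14, Mul(Rational(-2, 3), -20))) = Mul(-1, Add(14, Rational(40, 3))) = Mul(-1, Rational(82, 3)) = Rational(-82, 3)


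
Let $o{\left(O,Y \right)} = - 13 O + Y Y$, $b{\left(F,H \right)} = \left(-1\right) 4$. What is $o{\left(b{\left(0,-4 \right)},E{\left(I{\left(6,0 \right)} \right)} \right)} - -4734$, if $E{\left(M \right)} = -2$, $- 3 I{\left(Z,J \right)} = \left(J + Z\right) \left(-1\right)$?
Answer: $4790$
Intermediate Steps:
$I{\left(Z,J \right)} = \frac{J}{3} + \frac{Z}{3}$ ($I{\left(Z,J \right)} = - \frac{\left(J + Z\right) \left(-1\right)}{3} = - \frac{- J - Z}{3} = \frac{J}{3} + \frac{Z}{3}$)
$b{\left(F,H \right)} = -4$
$o{\left(O,Y \right)} = Y^{2} - 13 O$ ($o{\left(O,Y \right)} = - 13 O + Y^{2} = Y^{2} - 13 O$)
$o{\left(b{\left(0,-4 \right)},E{\left(I{\left(6,0 \right)} \right)} \right)} - -4734 = \left(\left(-2\right)^{2} - -52\right) - -4734 = \left(4 + 52\right) + 4734 = 56 + 4734 = 4790$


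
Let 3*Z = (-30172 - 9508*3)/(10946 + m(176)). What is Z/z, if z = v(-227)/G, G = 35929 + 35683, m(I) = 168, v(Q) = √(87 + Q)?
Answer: 1050834488*I*√35/583485 ≈ 10655.0*I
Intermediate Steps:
G = 71612
z = I*√35/35806 (z = √(87 - 227)/71612 = √(-140)*(1/71612) = (2*I*√35)*(1/71612) = I*√35/35806 ≈ 0.00016523*I)
Z = -29348/16671 (Z = ((-30172 - 9508*3)/(10946 + 168))/3 = ((-30172 - 28524)/11114)/3 = (-58696*1/11114)/3 = (⅓)*(-29348/5557) = -29348/16671 ≈ -1.7604)
Z/z = -29348*(-35806*I*√35/35)/16671 = -(-1050834488)*I*√35/583485 = 1050834488*I*√35/583485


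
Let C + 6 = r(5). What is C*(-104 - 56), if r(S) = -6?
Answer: 1920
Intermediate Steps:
C = -12 (C = -6 - 6 = -12)
C*(-104 - 56) = -12*(-104 - 56) = -12*(-160) = 1920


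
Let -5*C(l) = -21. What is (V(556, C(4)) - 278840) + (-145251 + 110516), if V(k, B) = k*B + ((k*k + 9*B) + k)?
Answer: -1510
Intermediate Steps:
C(l) = 21/5 (C(l) = -1/5*(-21) = 21/5)
V(k, B) = k + k**2 + 9*B + B*k (V(k, B) = B*k + ((k**2 + 9*B) + k) = B*k + (k + k**2 + 9*B) = k + k**2 + 9*B + B*k)
(V(556, C(4)) - 278840) + (-145251 + 110516) = ((556 + 556**2 + 9*(21/5) + (21/5)*556) - 278840) + (-145251 + 110516) = ((556 + 309136 + 189/5 + 11676/5) - 278840) - 34735 = (312065 - 278840) - 34735 = 33225 - 34735 = -1510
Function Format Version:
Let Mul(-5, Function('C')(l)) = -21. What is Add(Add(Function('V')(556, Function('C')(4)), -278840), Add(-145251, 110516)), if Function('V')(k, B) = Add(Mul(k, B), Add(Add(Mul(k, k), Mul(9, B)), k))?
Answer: -1510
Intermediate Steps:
Function('C')(l) = Rational(21, 5) (Function('C')(l) = Mul(Rational(-1, 5), -21) = Rational(21, 5))
Function('V')(k, B) = Add(k, Pow(k, 2), Mul(9, B), Mul(B, k)) (Function('V')(k, B) = Add(Mul(B, k), Add(Add(Pow(k, 2), Mul(9, B)), k)) = Add(Mul(B, k), Add(k, Pow(k, 2), Mul(9, B))) = Add(k, Pow(k, 2), Mul(9, B), Mul(B, k)))
Add(Add(Function('V')(556, Function('C')(4)), -278840), Add(-145251, 110516)) = Add(Add(Add(556, Pow(556, 2), Mul(9, Rational(21, 5)), Mul(Rational(21, 5), 556)), -278840), Add(-145251, 110516)) = Add(Add(Add(556, 309136, Rational(189, 5), Rational(11676, 5)), -278840), -34735) = Add(Add(312065, -278840), -34735) = Add(33225, -34735) = -1510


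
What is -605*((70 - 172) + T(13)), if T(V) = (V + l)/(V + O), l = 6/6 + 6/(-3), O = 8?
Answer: 429550/7 ≈ 61364.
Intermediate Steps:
l = -1 (l = 6*(⅙) + 6*(-⅓) = 1 - 2 = -1)
T(V) = (-1 + V)/(8 + V) (T(V) = (V - 1)/(V + 8) = (-1 + V)/(8 + V))
-605*((70 - 172) + T(13)) = -605*((70 - 172) + (-1 + 13)/(8 + 13)) = -605*(-102 + 12/21) = -605*(-102 + (1/21)*12) = -605*(-102 + 4/7) = -605*(-710/7) = 429550/7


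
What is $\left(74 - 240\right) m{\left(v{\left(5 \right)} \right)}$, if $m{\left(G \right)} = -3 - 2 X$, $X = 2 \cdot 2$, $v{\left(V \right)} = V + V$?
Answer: $1826$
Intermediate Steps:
$v{\left(V \right)} = 2 V$
$X = 4$
$m{\left(G \right)} = -11$ ($m{\left(G \right)} = -3 - 8 = -11$)
$\left(74 - 240\right) m{\left(v{\left(5 \right)} \right)} = \left(74 - 240\right) \left(-11\right) = \left(-166\right) \left(-11\right) = 1826$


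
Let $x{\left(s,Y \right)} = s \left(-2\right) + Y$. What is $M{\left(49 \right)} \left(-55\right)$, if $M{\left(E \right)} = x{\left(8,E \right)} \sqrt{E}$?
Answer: $-12705$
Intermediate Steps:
$x{\left(s,Y \right)} = Y - 2 s$ ($x{\left(s,Y \right)} = - 2 s + Y = Y - 2 s$)
$M{\left(E \right)} = \sqrt{E} \left(-16 + E\right)$ ($M{\left(E \right)} = \left(E - 16\right) \sqrt{E} = \left(-16 + E\right) \sqrt{E} = \sqrt{E} \left(-16 + E\right)$)
$M{\left(49 \right)} \left(-55\right) = \sqrt{49} \left(-16 + 49\right) \left(-55\right) = 7 \cdot 33 \left(-55\right) = 231 \left(-55\right) = -12705$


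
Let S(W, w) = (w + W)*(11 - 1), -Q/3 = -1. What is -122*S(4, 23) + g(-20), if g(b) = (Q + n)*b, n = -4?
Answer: -32920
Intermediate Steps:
Q = 3 (Q = -3*(-1) = 3)
g(b) = -b (g(b) = (3 - 4)*b = -b)
S(W, w) = 10*W + 10*w (S(W, w) = (W + w)*10 = 10*W + 10*w)
-122*S(4, 23) + g(-20) = -122*(10*4 + 10*23) - 1*(-20) = -122*(40 + 230) + 20 = -122*270 + 20 = -32940 + 20 = -32920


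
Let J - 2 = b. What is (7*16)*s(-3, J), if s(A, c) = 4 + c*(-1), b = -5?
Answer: 784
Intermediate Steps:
J = -3 (J = 2 - 5 = -3)
s(A, c) = 4 - c
(7*16)*s(-3, J) = (7*16)*(4 - 1*(-3)) = 112*(4 + 3) = 112*7 = 784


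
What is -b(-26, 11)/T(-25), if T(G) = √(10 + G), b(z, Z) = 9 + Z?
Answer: 4*I*√15/3 ≈ 5.164*I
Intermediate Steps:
-b(-26, 11)/T(-25) = -(9 + 11)/(√(10 - 25)) = -20/(√(-15)) = -20/(I*√15) = -20*(-I*√15/15) = -(-4)*I*√15/3 = 4*I*√15/3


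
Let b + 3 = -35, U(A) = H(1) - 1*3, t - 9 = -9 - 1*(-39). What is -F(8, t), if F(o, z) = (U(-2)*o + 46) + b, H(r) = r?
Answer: 8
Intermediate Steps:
t = 39 (t = 9 + (-9 - 1*(-39)) = 9 + (-9 + 39) = 9 + 30 = 39)
U(A) = -2 (U(A) = 1 - 1*3 = 1 - 3 = -2)
b = -38 (b = -3 - 35 = -38)
F(o, z) = 8 - 2*o (F(o, z) = (-2*o + 46) - 38 = (46 - 2*o) - 38 = 8 - 2*o)
-F(8, t) = -(8 - 2*8) = -(8 - 16) = -1*(-8) = 8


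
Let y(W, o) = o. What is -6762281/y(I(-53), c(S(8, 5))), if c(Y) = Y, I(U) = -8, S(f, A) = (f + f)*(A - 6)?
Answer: 6762281/16 ≈ 4.2264e+5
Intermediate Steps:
S(f, A) = 2*f*(-6 + A) (S(f, A) = (2*f)*(-6 + A) = 2*f*(-6 + A))
-6762281/y(I(-53), c(S(8, 5))) = -6762281*1/(16*(-6 + 5)) = -6762281/(2*8*(-1)) = -6762281/(-16) = -6762281*(-1/16) = 6762281/16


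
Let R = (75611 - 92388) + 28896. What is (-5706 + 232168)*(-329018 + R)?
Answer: -71765581338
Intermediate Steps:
R = 12119 (R = -16777 + 28896 = 12119)
(-5706 + 232168)*(-329018 + R) = (-5706 + 232168)*(-329018 + 12119) = 226462*(-316899) = -71765581338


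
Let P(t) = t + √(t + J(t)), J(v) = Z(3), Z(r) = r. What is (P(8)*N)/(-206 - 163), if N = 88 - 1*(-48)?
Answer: -1088/369 - 136*√11/369 ≈ -4.1709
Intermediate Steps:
N = 136 (N = 88 + 48 = 136)
J(v) = 3
P(t) = t + √(3 + t) (P(t) = t + √(t + 3) = t + √(3 + t))
(P(8)*N)/(-206 - 163) = ((8 + √(3 + 8))*136)/(-206 - 163) = ((8 + √11)*136)/(-369) = (1088 + 136*√11)*(-1/369) = -1088/369 - 136*√11/369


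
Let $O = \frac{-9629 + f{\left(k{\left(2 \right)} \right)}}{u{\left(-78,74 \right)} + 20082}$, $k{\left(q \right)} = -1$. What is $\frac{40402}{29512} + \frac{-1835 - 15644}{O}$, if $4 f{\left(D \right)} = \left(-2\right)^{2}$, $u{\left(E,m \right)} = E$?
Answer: $\frac{1289907163931}{35517692} \approx 36317.0$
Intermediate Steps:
$f{\left(D \right)} = 1$ ($f{\left(D \right)} = \frac{\left(-2\right)^{2}}{4} = \frac{1}{4} \cdot 4 = 1$)
$O = - \frac{2407}{5001}$ ($O = \frac{-9629 + 1}{-78 + 20082} = - \frac{9628}{20004} = \left(-9628\right) \frac{1}{20004} = - \frac{2407}{5001} \approx -0.4813$)
$\frac{40402}{29512} + \frac{-1835 - 15644}{O} = \frac{40402}{29512} + \frac{-1835 - 15644}{- \frac{2407}{5001}} = 40402 \cdot \frac{1}{29512} - - \frac{87412479}{2407} = \frac{20201}{14756} + \frac{87412479}{2407} = \frac{1289907163931}{35517692}$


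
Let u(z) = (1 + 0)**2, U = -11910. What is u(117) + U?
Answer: -11909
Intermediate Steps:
u(z) = 1 (u(z) = 1**2 = 1)
u(117) + U = 1 - 11910 = -11909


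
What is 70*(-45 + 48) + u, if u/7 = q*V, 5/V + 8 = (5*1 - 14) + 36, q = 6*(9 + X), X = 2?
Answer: 6300/19 ≈ 331.58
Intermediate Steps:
q = 66 (q = 6*(9 + 2) = 6*11 = 66)
V = 5/19 (V = 5/(-8 + ((5*1 - 14) + 36)) = 5/(-8 + ((5 - 14) + 36)) = 5/(-8 + (-9 + 36)) = 5/(-8 + 27) = 5/19 ≈ 0.26316)
u = 2310/19 (u = 7*(66*(5/19)) = 7*(330/19) = 2310/19 ≈ 121.58)
70*(-45 + 48) + u = 70*(-45 + 48) + 2310/19 = 70*3 + 2310/19 = 210 + 2310/19 = 6300/19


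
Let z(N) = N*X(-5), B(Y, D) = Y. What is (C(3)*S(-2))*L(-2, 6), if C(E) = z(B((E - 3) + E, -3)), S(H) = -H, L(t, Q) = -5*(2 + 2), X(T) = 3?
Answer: -360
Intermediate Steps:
L(t, Q) = -20 (L(t, Q) = -5*4 = -20)
z(N) = 3*N (z(N) = N*3 = 3*N)
C(E) = -9 + 6*E (C(E) = 3*((E - 3) + E) = 3*((-3 + E) + E) = 3*(-3 + 2*E) = -9 + 6*E)
(C(3)*S(-2))*L(-2, 6) = ((-9 + 6*3)*(-1*(-2)))*(-20) = ((-9 + 18)*2)*(-20) = (9*2)*(-20) = 18*(-20) = -360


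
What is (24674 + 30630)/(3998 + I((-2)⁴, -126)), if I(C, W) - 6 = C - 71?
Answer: 55304/3949 ≈ 14.005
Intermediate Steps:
I(C, W) = -65 + C (I(C, W) = 6 + (C - 71) = 6 + (-71 + C) = -65 + C)
(24674 + 30630)/(3998 + I((-2)⁴, -126)) = (24674 + 30630)/(3998 + (-65 + (-2)⁴)) = 55304/(3998 + (-65 + 16)) = 55304/(3998 - 49) = 55304/3949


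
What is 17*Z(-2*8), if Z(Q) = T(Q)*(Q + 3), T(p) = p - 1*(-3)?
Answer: 2873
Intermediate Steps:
T(p) = 3 + p (T(p) = p + 3 = 3 + p)
Z(Q) = (3 + Q)² (Z(Q) = (3 + Q)*(Q + 3) = (3 + Q)*(3 + Q) = (3 + Q)²)
17*Z(-2*8) = 17*(3 - 2*8)² = 17*(3 - 16)² = 17*(-13)² = 17*169 = 2873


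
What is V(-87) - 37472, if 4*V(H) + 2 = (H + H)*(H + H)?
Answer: -59807/2 ≈ -29904.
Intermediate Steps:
V(H) = -½ + H² (V(H) = -½ + ((H + H)*(H + H))/4 = -½ + ((2*H)*(2*H))/4 = -½ + (4*H²)/4 = -½ + H²)
V(-87) - 37472 = (-½ + (-87)²) - 37472 = (-½ + 7569) - 37472 = 15137/2 - 37472 = -59807/2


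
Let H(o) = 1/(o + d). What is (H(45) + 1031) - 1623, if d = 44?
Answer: -52687/89 ≈ -591.99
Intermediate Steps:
H(o) = 1/(44 + o) (H(o) = 1/(o + 44) = 1/(44 + o))
(H(45) + 1031) - 1623 = (1/(44 + 45) + 1031) - 1623 = (1/89 + 1031) - 1623 = 91760/89 - 1623 = -52687/89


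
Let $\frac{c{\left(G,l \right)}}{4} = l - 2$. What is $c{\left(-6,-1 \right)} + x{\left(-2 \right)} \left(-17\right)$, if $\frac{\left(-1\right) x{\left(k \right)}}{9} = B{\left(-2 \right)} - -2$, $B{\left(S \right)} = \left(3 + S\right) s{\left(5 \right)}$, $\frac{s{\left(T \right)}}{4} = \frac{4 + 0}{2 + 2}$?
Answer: $906$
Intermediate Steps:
$s{\left(T \right)} = 4$ ($s{\left(T \right)} = 4 \frac{4 + 0}{2 + 2} = 4 \cdot \frac{4}{4} = 4 \cdot 4 \cdot \frac{1}{4} = 4 \cdot 1 = 4$)
$c{\left(G,l \right)} = -8 + 4 l$ ($c{\left(G,l \right)} = 4 \left(l - 2\right) = 4 \left(-2 + l\right) = -8 + 4 l$)
$B{\left(S \right)} = 12 + 4 S$ ($B{\left(S \right)} = \left(3 + S\right) 4 = 12 + 4 S$)
$x{\left(k \right)} = -54$ ($x{\left(k \right)} = - 9 \left(\left(12 + 4 \left(-2\right)\right) - -2\right) = - 9 \left(\left(12 - 8\right) + 2\right) = - 9 \left(4 + 2\right) = \left(-9\right) 6 = -54$)
$c{\left(-6,-1 \right)} + x{\left(-2 \right)} \left(-17\right) = \left(-8 + 4 \left(-1\right)\right) - -918 = \left(-8 - 4\right) + 918 = -12 + 918 = 906$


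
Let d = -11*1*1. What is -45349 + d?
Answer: -45360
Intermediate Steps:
d = -11 (d = -11*1 = -11)
-45349 + d = -45349 - 11 = -45360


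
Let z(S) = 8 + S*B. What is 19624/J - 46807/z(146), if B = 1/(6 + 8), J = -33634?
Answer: -5511338981/2169393 ≈ -2540.5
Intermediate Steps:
B = 1/14 ≈ 0.071429
z(S) = 8 + S/14 (z(S) = 8 + S*(1/14) = 8 + S/14)
19624/J - 46807/z(146) = 19624/(-33634) - 46807/(8 + (1/14)*146) = 19624*(-1/33634) - 46807/(8 + 73/7) = -9812/16817 - 46807/129/7 = -9812/16817 - 46807*7/129 = -9812/16817 - 327649/129 = -5511338981/2169393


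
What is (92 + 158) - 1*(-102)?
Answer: 352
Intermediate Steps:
(92 + 158) - 1*(-102) = 250 + 102 = 352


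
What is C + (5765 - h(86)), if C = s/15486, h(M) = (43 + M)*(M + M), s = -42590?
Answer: -127184584/7743 ≈ -16426.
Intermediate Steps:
h(M) = 2*M*(43 + M) (h(M) = (43 + M)*(2*M) = 2*M*(43 + M))
C = -21295/7743 (C = -42590/15486 = -42590*1/15486 = -21295/7743 ≈ -2.7502)
C + (5765 - h(86)) = -21295/7743 + (5765 - 2*86*(43 + 86)) = -21295/7743 + (5765 - 2*86*129) = -21295/7743 + (5765 - 1*22188) = -21295/7743 + (5765 - 22188) = -21295/7743 - 16423 = -127184584/7743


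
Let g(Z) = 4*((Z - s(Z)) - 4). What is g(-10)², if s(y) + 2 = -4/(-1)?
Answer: 4096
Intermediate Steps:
s(y) = 2 (s(y) = -2 - 4/(-1) = -2 - 4*(-1) = -2 + 4 = 2)
g(Z) = -24 + 4*Z (g(Z) = 4*((Z - 1*2) - 4) = 4*((Z - 2) - 4) = 4*((-2 + Z) - 4) = 4*(-6 + Z) = -24 + 4*Z)
g(-10)² = (-24 + 4*(-10))² = (-24 - 40)² = (-64)² = 4096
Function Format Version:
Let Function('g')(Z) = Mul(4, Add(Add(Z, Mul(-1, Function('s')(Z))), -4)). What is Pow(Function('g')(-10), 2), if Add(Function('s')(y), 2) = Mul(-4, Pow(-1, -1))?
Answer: 4096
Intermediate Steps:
Function('s')(y) = 2 (Function('s')(y) = Add(-2, Mul(-4, Pow(-1, -1))) = Add(-2, Mul(-4, -1)) = Add(-2, 4) = 2)
Function('g')(Z) = Add(-24, Mul(4, Z)) (Function('g')(Z) = Mul(4, Add(Add(Z, Mul(-1, 2)), -4)) = Mul(4, Add(Add(Z, -2), -4)) = Mul(4, Add(Add(-2, Z), -4)) = Mul(4, Add(-6, Z)) = Add(-24, Mul(4, Z)))
Pow(Function('g')(-10), 2) = Pow(Add(-24, Mul(4, -10)), 2) = Pow(Add(-24, -40), 2) = Pow(-64, 2) = 4096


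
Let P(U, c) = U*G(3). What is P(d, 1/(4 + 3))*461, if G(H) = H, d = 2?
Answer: 2766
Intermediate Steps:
P(U, c) = 3*U (P(U, c) = U*3 = 3*U)
P(d, 1/(4 + 3))*461 = (3*2)*461 = 6*461 = 2766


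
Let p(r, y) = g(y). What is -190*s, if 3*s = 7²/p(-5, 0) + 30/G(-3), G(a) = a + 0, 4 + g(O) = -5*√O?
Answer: 8455/6 ≈ 1409.2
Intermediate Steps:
g(O) = -4 - 5*√O
p(r, y) = -4 - 5*√y
G(a) = a
s = -89/12 (s = (7²/(-4 - 5*√0) + 30/(-3))/3 = (49/(-4 - 5*0) + 30*(-⅓))/3 = (49/(-4 + 0) - 10)/3 = (49/(-4) - 10)/3 = (49*(-¼) - 10)/3 = (-49/4 - 10)/3 = (⅓)*(-89/4) = -89/12 ≈ -7.4167)
-190*s = -190*(-89/12) = 8455/6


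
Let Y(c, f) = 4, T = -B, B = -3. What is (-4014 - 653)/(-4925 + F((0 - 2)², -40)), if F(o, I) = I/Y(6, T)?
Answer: 4667/4935 ≈ 0.94569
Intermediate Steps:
T = 3 (T = -1*(-3) = 3)
F(o, I) = I/4
(-4014 - 653)/(-4925 + F((0 - 2)², -40)) = (-4014 - 653)/(-4925 + (¼)*(-40)) = -4667/(-4925 - 10) = -4667/(-4935) = -4667*(-1/4935) = 4667/4935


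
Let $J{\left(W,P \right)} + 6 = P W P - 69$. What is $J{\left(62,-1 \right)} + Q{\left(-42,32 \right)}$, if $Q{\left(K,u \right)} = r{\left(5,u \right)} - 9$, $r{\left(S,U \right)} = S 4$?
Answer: $-2$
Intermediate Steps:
$J{\left(W,P \right)} = -75 + W P^{2}$ ($J{\left(W,P \right)} = -6 + \left(P W P - 69\right) = -6 + \left(W P^{2} - 69\right) = -6 + \left(-69 + W P^{2}\right) = -75 + W P^{2}$)
$r{\left(S,U \right)} = 4 S$
$Q{\left(K,u \right)} = 11$ ($Q{\left(K,u \right)} = 4 \cdot 5 - 9 = 20 - 9 = 11$)
$J{\left(62,-1 \right)} + Q{\left(-42,32 \right)} = \left(-75 + 62 \left(-1\right)^{2}\right) + 11 = \left(-75 + 62 \cdot 1\right) + 11 = \left(-75 + 62\right) + 11 = -13 + 11 = -2$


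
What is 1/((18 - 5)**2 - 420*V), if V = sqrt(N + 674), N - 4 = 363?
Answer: -169/183603839 - 420*sqrt(1041)/183603839 ≈ -7.4727e-5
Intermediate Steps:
N = 367 (N = 4 + 363 = 367)
V = sqrt(1041) (V = sqrt(367 + 674) = sqrt(1041) ≈ 32.265)
1/((18 - 5)**2 - 420*V) = 1/((18 - 5)**2 - 420*sqrt(1041)) = 1/(13**2 - 420*sqrt(1041)) = 1/(169 - 420*sqrt(1041))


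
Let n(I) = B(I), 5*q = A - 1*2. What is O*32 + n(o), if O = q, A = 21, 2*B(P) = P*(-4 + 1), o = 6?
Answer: 563/5 ≈ 112.60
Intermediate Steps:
B(P) = -3*P/2 (B(P) = (P*(-4 + 1))/2 = (P*(-3))/2 = (-3*P)/2 = -3*P/2)
q = 19/5 (q = (21 - 1*2)/5 = (21 - 2)/5 = (⅕)*19 = 19/5 ≈ 3.8000)
n(I) = -3*I/2
O = 19/5 ≈ 3.8000
O*32 + n(o) = (19/5)*32 - 3/2*6 = 608/5 - 9 = 563/5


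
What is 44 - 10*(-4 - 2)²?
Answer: -316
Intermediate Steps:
44 - 10*(-4 - 2)² = 44 - 10*(-6)² = 44 - 10*36 = 44 - 360 = -316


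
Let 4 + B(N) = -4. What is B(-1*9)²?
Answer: 64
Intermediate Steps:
B(N) = -8 (B(N) = -4 - 4 = -8)
B(-1*9)² = (-8)² = 64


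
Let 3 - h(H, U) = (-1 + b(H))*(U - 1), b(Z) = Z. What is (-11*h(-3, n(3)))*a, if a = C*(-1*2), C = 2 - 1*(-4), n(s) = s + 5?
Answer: 4092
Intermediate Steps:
n(s) = 5 + s
h(H, U) = 3 - (-1 + H)*(-1 + U) (h(H, U) = 3 - (-1 + H)*(U - 1) = 3 - (-1 + H)*(-1 + U))
C = 6 (C = 2 + 4 = 6)
a = -12 (a = 6*(-1*2) = 6*(-2) = -12)
(-11*h(-3, n(3)))*a = -11*(2 - 3 + (5 + 3) - 1*(-3)*(5 + 3))*(-12) = -11*(2 - 3 + 8 - 1*(-3)*8)*(-12) = -11*(2 - 3 + 8 + 24)*(-12) = -11*31*(-12) = -341*(-12) = 4092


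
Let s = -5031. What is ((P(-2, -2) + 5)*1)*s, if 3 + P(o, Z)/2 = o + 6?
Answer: -35217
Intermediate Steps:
P(o, Z) = 6 + 2*o (P(o, Z) = -6 + 2*(o + 6) = -6 + 2*(6 + o) = -6 + (12 + 2*o) = 6 + 2*o)
((P(-2, -2) + 5)*1)*s = (((6 + 2*(-2)) + 5)*1)*(-5031) = (((6 - 4) + 5)*1)*(-5031) = ((2 + 5)*1)*(-5031) = (7*1)*(-5031) = 7*(-5031) = -35217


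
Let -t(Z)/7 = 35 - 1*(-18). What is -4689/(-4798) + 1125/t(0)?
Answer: -3658131/1780058 ≈ -2.0551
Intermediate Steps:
t(Z) = -371 (t(Z) = -7*(35 - 1*(-18)) = -7*(35 + 18) = -7*53 = -371)
-4689/(-4798) + 1125/t(0) = -4689/(-4798) + 1125/(-371) = -4689*(-1/4798) + 1125*(-1/371) = 4689/4798 - 1125/371 = -3658131/1780058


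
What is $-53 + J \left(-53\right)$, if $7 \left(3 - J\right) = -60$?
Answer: $- \frac{4664}{7} \approx -666.29$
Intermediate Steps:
$J = \frac{81}{7}$ ($J = 3 - - \frac{60}{7} = 3 + \frac{60}{7} = \frac{81}{7} \approx 11.571$)
$-53 + J \left(-53\right) = -53 + \frac{81}{7} \left(-53\right) = -53 - \frac{4293}{7} = - \frac{4664}{7}$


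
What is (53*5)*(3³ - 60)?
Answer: -8745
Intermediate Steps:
(53*5)*(3³ - 60) = 265*(27 - 60) = 265*(-33) = -8745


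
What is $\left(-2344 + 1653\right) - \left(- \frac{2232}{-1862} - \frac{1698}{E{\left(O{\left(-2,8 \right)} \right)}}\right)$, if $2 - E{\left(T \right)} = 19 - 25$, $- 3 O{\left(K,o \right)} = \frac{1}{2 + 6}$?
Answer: $- \frac{1787329}{3724} \approx -479.95$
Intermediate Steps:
$O{\left(K,o \right)} = - \frac{1}{24}$ ($O{\left(K,o \right)} = - \frac{1}{3 \left(2 + 6\right)} = - \frac{1}{3 \cdot 8} = \left(- \frac{1}{3}\right) \frac{1}{8} = - \frac{1}{24}$)
$E{\left(T \right)} = 8$ ($E{\left(T \right)} = 2 - \left(19 - 25\right) = 2 - -6 = 2 + 6 = 8$)
$\left(-2344 + 1653\right) - \left(- \frac{2232}{-1862} - \frac{1698}{E{\left(O{\left(-2,8 \right)} \right)}}\right) = \left(-2344 + 1653\right) - \left(- \frac{2232}{-1862} - \frac{1698}{8}\right) = -691 - \left(\left(-2232\right) \left(- \frac{1}{1862}\right) - \frac{849}{4}\right) = -691 - \left(\frac{1116}{931} - \frac{849}{4}\right) = -691 - - \frac{785955}{3724} = -691 + \frac{785955}{3724} = - \frac{1787329}{3724}$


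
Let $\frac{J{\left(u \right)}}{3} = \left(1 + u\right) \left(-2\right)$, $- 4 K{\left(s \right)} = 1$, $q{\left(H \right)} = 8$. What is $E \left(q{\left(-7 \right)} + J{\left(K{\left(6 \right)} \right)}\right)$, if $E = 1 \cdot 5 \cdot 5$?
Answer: $\frac{175}{2} \approx 87.5$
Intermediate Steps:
$K{\left(s \right)} = - \frac{1}{4}$ ($K{\left(s \right)} = \left(- \frac{1}{4}\right) 1 = - \frac{1}{4}$)
$E = 25$ ($E = 5 \cdot 5 = 25$)
$J{\left(u \right)} = -6 - 6 u$ ($J{\left(u \right)} = 3 \left(1 + u\right) \left(-2\right) = 3 \left(-2 - 2 u\right) = -6 - 6 u$)
$E \left(q{\left(-7 \right)} + J{\left(K{\left(6 \right)} \right)}\right) = 25 \left(8 - \frac{9}{2}\right) = 25 \cdot \frac{7}{2} = \frac{175}{2}$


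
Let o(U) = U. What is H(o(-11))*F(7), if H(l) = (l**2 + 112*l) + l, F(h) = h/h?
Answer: -1122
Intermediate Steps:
F(h) = 1
H(l) = l**2 + 113*l
H(o(-11))*F(7) = -11*(113 - 11)*1 = -11*102*1 = -1122*1 = -1122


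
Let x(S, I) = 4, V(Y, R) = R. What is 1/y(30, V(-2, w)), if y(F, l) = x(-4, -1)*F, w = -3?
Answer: 1/120 ≈ 0.0083333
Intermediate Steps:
y(F, l) = 4*F
1/y(30, V(-2, w)) = 1/(4*30) = 1/120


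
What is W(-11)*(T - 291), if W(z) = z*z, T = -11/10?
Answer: -353441/10 ≈ -35344.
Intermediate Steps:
T = -11/10 (T = -11*1/10 = -11/10 ≈ -1.1000)
W(z) = z**2
W(-11)*(T - 291) = (-11)**2*(-11/10 - 291) = 121*(-2921/10) = -353441/10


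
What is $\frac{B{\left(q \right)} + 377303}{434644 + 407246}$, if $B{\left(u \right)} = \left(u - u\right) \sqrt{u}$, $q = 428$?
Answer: $\frac{377303}{841890} \approx 0.44816$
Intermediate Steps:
$B{\left(u \right)} = 0$ ($B{\left(u \right)} = 0 \sqrt{u} = 0$)
$\frac{B{\left(q \right)} + 377303}{434644 + 407246} = \frac{0 + 377303}{434644 + 407246} = \frac{377303}{841890}$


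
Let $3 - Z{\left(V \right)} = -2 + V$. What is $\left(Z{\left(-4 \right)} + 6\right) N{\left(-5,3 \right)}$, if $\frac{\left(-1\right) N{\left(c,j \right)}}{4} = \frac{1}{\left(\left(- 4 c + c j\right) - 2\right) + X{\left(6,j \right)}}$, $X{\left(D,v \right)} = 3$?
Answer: $-10$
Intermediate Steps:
$Z{\left(V \right)} = 5 - V$ ($Z{\left(V \right)} = 3 - \left(-2 + V\right) = 5 - V$)
$N{\left(c,j \right)} = - \frac{4}{1 - 4 c + c j}$ ($N{\left(c,j \right)} = - \frac{4}{\left(\left(- 4 c + c j\right) - 2\right) + 3} = - \frac{4}{\left(-2 - 4 c + c j\right) + 3} = - \frac{4}{1 - 4 c + c j}$)
$\left(Z{\left(-4 \right)} + 6\right) N{\left(-5,3 \right)} = \left(\left(5 - -4\right) + 6\right) \left(- \frac{4}{1 - -20 - 15}\right) = \left(\left(5 + 4\right) + 6\right) \left(- \frac{4}{1 + 20 - 15}\right) = \left(9 + 6\right) \left(- \frac{4}{6}\right) = 15 \left(\left(-4\right) \frac{1}{6}\right) = 15 \left(- \frac{2}{3}\right) = -10$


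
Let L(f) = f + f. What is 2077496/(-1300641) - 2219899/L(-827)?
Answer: 2883855476875/2151260214 ≈ 1340.5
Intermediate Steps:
L(f) = 2*f
2077496/(-1300641) - 2219899/L(-827) = 2077496/(-1300641) - 2219899/(2*(-827)) = 2077496*(-1/1300641) - 2219899/(-1654) = -2077496/1300641 - 2219899*(-1/1654) = -2077496/1300641 + 2219899/1654 = 2883855476875/2151260214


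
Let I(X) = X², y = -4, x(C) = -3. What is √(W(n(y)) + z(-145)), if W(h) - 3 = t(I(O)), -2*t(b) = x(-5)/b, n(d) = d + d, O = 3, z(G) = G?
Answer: I*√5106/6 ≈ 11.909*I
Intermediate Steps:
n(d) = 2*d
t(b) = 3/(2*b) (t(b) = -(-3)/(2*b) = 3/(2*b))
W(h) = 19/6 (W(h) = 3 + 3/(2*(3²)) = 3 + (3/2)/9 = 3 + (3/2)*(⅑) = 3 + ⅙ = 19/6)
√(W(n(y)) + z(-145)) = √(19/6 - 145) = √(-851/6) = I*√5106/6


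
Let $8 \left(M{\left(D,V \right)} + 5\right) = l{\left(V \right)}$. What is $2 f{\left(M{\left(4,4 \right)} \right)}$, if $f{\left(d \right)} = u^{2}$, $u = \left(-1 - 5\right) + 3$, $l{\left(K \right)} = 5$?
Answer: $18$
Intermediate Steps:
$M{\left(D,V \right)} = - \frac{35}{8}$ ($M{\left(D,V \right)} = -5 + \frac{1}{8} \cdot 5 = -5 + \frac{5}{8} = - \frac{35}{8}$)
$u = -3$ ($u = -6 + 3 = -3$)
$f{\left(d \right)} = 9$ ($f{\left(d \right)} = \left(-3\right)^{2} = 9$)
$2 f{\left(M{\left(4,4 \right)} \right)} = 2 \cdot 9 = 18$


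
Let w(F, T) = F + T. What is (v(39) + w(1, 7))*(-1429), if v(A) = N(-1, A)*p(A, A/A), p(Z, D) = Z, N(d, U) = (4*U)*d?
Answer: 8682604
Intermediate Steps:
N(d, U) = 4*U*d
v(A) = -4*A**2 (v(A) = (4*A*(-1))*A = (-4*A)*A = -4*A**2)
(v(39) + w(1, 7))*(-1429) = (-4*39**2 + (1 + 7))*(-1429) = (-4*1521 + 8)*(-1429) = (-6084 + 8)*(-1429) = -6076*(-1429) = 8682604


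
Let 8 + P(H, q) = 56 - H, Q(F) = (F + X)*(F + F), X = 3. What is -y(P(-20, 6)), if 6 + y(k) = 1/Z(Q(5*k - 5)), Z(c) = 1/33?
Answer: -27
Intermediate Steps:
Q(F) = 2*F*(3 + F) (Q(F) = (F + 3)*(F + F) = (3 + F)*(2*F) = 2*F*(3 + F))
Z(c) = 1/33
P(H, q) = 48 - H (P(H, q) = -8 + (56 - H) = 48 - H)
y(k) = 27 (y(k) = -6 + 1/(1/33) = -6 + 33 = 27)
-y(P(-20, 6)) = -1*27 = -27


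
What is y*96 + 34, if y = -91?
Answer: -8702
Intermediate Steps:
y*96 + 34 = -91*96 + 34 = -8736 + 34 = -8702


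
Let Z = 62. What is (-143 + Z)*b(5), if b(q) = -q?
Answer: 405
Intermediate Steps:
(-143 + Z)*b(5) = (-143 + 62)*(-1*5) = -81*(-5) = 405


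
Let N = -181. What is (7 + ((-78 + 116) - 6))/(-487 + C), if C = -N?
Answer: -13/102 ≈ -0.12745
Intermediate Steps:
C = 181 (C = -1*(-181) = 181)
(7 + ((-78 + 116) - 6))/(-487 + C) = (7 + ((-78 + 116) - 6))/(-487 + 181) = (7 + (38 - 6))/(-306) = (7 + 32)*(-1/306) = 39*(-1/306) = -13/102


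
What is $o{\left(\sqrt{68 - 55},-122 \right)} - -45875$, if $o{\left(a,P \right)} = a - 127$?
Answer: $45748 + \sqrt{13} \approx 45752.0$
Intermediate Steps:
$o{\left(a,P \right)} = -127 + a$
$o{\left(\sqrt{68 - 55},-122 \right)} - -45875 = \left(-127 + \sqrt{68 - 55}\right) - -45875 = \left(-127 + \sqrt{13}\right) + 45875 = 45748 + \sqrt{13}$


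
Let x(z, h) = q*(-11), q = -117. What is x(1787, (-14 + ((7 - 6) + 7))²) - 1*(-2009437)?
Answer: 2010724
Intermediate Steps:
x(z, h) = 1287 (x(z, h) = -117*(-11) = 1287)
x(1787, (-14 + ((7 - 6) + 7))²) - 1*(-2009437) = 1287 - 1*(-2009437) = 1287 + 2009437 = 2010724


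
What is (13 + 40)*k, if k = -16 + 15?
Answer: -53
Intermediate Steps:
k = -1
(13 + 40)*k = (13 + 40)*(-1) = 53*(-1) = -53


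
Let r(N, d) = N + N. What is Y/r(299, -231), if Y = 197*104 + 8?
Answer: 10248/299 ≈ 34.274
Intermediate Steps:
r(N, d) = 2*N
Y = 20496 (Y = 20488 + 8 = 20496)
Y/r(299, -231) = 20496/((2*299)) = 20496/598 = 20496*(1/598) = 10248/299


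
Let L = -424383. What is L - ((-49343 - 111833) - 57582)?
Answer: -205625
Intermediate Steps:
L - ((-49343 - 111833) - 57582) = -424383 - ((-49343 - 111833) - 57582) = -424383 - (-161176 - 57582) = -424383 - 1*(-218758) = -424383 + 218758 = -205625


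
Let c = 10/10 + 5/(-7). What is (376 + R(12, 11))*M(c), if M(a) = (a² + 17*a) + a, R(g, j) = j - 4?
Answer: 98048/49 ≈ 2001.0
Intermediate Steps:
R(g, j) = -4 + j
c = 2/7 (c = 10*(⅒) + 5*(-⅐) = 1 - 5/7 = 2/7 ≈ 0.28571)
M(a) = a² + 18*a
(376 + R(12, 11))*M(c) = (376 + (-4 + 11))*(2*(18 + 2/7)/7) = (376 + 7)*((2/7)*(128/7)) = 383*(256/49) = 98048/49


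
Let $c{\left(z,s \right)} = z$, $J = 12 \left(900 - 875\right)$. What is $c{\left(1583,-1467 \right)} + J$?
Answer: $1883$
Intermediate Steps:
$J = 300$ ($J = 12 \cdot 25 = 300$)
$c{\left(1583,-1467 \right)} + J = 1583 + 300 = 1883$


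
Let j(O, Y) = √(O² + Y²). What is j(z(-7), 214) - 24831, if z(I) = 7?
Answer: -24831 + √45845 ≈ -24617.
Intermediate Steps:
j(z(-7), 214) - 24831 = √(7² + 214²) - 24831 = √(49 + 45796) - 24831 = √45845 - 24831 = -24831 + √45845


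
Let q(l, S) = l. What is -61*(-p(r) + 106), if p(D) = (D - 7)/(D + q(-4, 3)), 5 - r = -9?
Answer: -64233/10 ≈ -6423.3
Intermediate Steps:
r = 14 (r = 5 - 1*(-9) = 5 + 9 = 14)
p(D) = (-7 + D)/(-4 + D) (p(D) = (D - 7)/(D - 4) = (-7 + D)/(-4 + D))
-61*(-p(r) + 106) = -61*(-(-7 + 14)/(-4 + 14) + 106) = -61*(-7/10 + 106) = -61*1053/10 = -64233/10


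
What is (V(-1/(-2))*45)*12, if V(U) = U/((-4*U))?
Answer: -135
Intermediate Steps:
V(U) = -¼ (V(U) = U*(-1/(4*U)) = -¼)
(V(-1/(-2))*45)*12 = -¼*45*12 = -45/4*12 = -135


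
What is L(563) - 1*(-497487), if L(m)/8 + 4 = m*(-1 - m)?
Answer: -2042801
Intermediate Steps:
L(m) = -32 + 8*m*(-1 - m) (L(m) = -32 + 8*(m*(-1 - m)) = -32 + 8*m*(-1 - m))
L(563) - 1*(-497487) = (-32 - 8*563 - 8*563**2) - 1*(-497487) = (-32 - 4504 - 8*316969) + 497487 = (-32 - 4504 - 2535752) + 497487 = -2540288 + 497487 = -2042801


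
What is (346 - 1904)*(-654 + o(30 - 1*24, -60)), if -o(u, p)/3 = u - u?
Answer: 1018932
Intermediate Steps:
o(u, p) = 0 (o(u, p) = -3*(u - u) = -3*0 = 0)
(346 - 1904)*(-654 + o(30 - 1*24, -60)) = (346 - 1904)*(-654 + 0) = -1558*(-654) = 1018932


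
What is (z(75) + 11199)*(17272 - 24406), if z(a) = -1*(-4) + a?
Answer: -80457252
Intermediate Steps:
z(a) = 4 + a
(z(75) + 11199)*(17272 - 24406) = ((4 + 75) + 11199)*(17272 - 24406) = (79 + 11199)*(-7134) = 11278*(-7134) = -80457252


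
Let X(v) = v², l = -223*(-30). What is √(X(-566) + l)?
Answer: √327046 ≈ 571.88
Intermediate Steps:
l = 6690
√(X(-566) + l) = √((-566)² + 6690) = √(320356 + 6690) = √327046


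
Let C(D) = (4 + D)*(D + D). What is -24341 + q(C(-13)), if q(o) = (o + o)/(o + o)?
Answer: -24340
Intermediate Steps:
C(D) = 2*D*(4 + D) (C(D) = (4 + D)*(2*D) = 2*D*(4 + D))
q(o) = 1 (q(o) = (2*o)/((2*o)) = (2*o)*(1/(2*o)) = 1)
-24341 + q(C(-13)) = -24341 + 1 = -24340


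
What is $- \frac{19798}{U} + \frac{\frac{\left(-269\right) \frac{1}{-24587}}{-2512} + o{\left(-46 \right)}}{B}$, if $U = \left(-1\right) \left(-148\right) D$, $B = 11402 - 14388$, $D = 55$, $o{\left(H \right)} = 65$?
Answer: $- \frac{920971062582793}{375300716241440} \approx -2.454$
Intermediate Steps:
$B = -2986$ ($B = 11402 - 14388 = -2986$)
$U = 8140$ ($U = \left(-1\right) \left(-148\right) 55 = 148 \cdot 55 = 8140$)
$- \frac{19798}{U} + \frac{\frac{\left(-269\right) \frac{1}{-24587}}{-2512} + o{\left(-46 \right)}}{B} = - \frac{19798}{8140} + \frac{\frac{\left(-269\right) \frac{1}{-24587}}{-2512} + 65}{-2986} = \left(-19798\right) \frac{1}{8140} + \left(\left(-269\right) \left(- \frac{1}{24587}\right) \left(- \frac{1}{2512}\right) + 65\right) \left(- \frac{1}{2986}\right) = - \frac{9899}{4070} + \left(\frac{269}{24587} \left(- \frac{1}{2512}\right) + 65\right) \left(- \frac{1}{2986}\right) = - \frac{9899}{4070} + \left(- \frac{269}{61762544} + 65\right) \left(- \frac{1}{2986}\right) = - \frac{9899}{4070} + \frac{4014565091}{61762544} \left(- \frac{1}{2986}\right) = - \frac{9899}{4070} - \frac{4014565091}{184422956384} = - \frac{920971062582793}{375300716241440}$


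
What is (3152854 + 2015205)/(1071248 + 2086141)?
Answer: 5168059/3157389 ≈ 1.6368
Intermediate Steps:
(3152854 + 2015205)/(1071248 + 2086141) = 5168059/3157389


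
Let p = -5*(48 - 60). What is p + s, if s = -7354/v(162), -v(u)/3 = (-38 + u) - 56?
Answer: 9797/102 ≈ 96.049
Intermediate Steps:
v(u) = 282 - 3*u (v(u) = -3*((-38 + u) - 56) = -3*(-94 + u) = 282 - 3*u)
s = 3677/102 (s = -7354/(282 - 3*162) = -7354/(282 - 486) = -7354/(-204) = -7354*(-1/204) = 3677/102 ≈ 36.049)
p = 60 (p = -5*(-12) = 60)
p + s = 60 + 3677/102 = 9797/102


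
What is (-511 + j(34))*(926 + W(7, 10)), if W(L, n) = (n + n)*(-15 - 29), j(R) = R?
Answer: -21942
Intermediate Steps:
W(L, n) = -88*n (W(L, n) = (2*n)*(-44) = -88*n)
(-511 + j(34))*(926 + W(7, 10)) = (-511 + 34)*(926 - 88*10) = -477*(926 - 880) = -477*46 = -21942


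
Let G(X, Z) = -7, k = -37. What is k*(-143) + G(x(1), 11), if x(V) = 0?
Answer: 5284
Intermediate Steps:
k*(-143) + G(x(1), 11) = -37*(-143) - 7 = 5291 - 7 = 5284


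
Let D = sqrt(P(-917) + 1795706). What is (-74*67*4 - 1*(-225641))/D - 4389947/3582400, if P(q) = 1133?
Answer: -4389947/3582400 + 205809*sqrt(1796839)/1796839 ≈ 152.31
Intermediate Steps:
D = sqrt(1796839) (D = sqrt(1133 + 1795706) = sqrt(1796839) ≈ 1340.5)
(-74*67*4 - 1*(-225641))/D - 4389947/3582400 = (-74*67*4 - 1*(-225641))/(sqrt(1796839)) - 4389947/3582400 = (-4958*4 + 225641)*(sqrt(1796839)/1796839) - 4389947*1/3582400 = (-19832 + 225641)*(sqrt(1796839)/1796839) - 4389947/3582400 = 205809*(sqrt(1796839)/1796839) - 4389947/3582400 = 205809*sqrt(1796839)/1796839 - 4389947/3582400 = -4389947/3582400 + 205809*sqrt(1796839)/1796839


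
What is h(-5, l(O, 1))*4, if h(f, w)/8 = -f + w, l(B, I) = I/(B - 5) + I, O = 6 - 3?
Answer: 176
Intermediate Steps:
O = 3
l(B, I) = I + I/(-5 + B) (l(B, I) = I/(-5 + B) + I = I + I/(-5 + B))
h(f, w) = -8*f + 8*w (h(f, w) = 8*(-f + w) = 8*(w - f) = -8*f + 8*w)
h(-5, l(O, 1))*4 = (-8*(-5) + 8*(1*(-4 + 3)/(-5 + 3)))*4 = (40 + 8*(1*(-1)/(-2)))*4 = (40 + 8*(1*(-½)*(-1)))*4 = (40 + 8*(½))*4 = (40 + 4)*4 = 44*4 = 176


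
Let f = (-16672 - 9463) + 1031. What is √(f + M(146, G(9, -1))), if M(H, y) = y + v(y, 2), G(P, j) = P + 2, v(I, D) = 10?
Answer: 3*I*√2787 ≈ 158.38*I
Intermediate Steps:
G(P, j) = 2 + P
M(H, y) = 10 + y (M(H, y) = y + 10 = 10 + y)
f = -25104 (f = -26135 + 1031 = -25104)
√(f + M(146, G(9, -1))) = √(-25104 + (10 + (2 + 9))) = √(-25104 + (10 + 11)) = √(-25104 + 21) = √(-25083) = 3*I*√2787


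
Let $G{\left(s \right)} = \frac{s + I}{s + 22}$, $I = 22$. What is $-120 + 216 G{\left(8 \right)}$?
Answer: $96$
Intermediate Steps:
$G{\left(s \right)} = 1$ ($G{\left(s \right)} = \frac{s + 22}{s + 22} = \frac{22 + s}{22 + s} = 1$)
$-120 + 216 G{\left(8 \right)} = -120 + 216 \cdot 1 = -120 + 216 = 96$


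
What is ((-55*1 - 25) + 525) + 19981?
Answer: 20426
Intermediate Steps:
((-55*1 - 25) + 525) + 19981 = ((-55 - 25) + 525) + 19981 = (-80 + 525) + 19981 = 445 + 19981 = 20426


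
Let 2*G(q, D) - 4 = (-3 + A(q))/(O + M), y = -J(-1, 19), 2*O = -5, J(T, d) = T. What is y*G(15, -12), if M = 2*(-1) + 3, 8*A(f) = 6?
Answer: 11/4 ≈ 2.7500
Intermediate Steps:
O = -5/2 (O = (½)*(-5) = -5/2 ≈ -2.5000)
A(f) = ¾ (A(f) = (⅛)*6 = ¾)
M = 1 (M = -2 + 3 = 1)
y = 1 (y = -1*(-1) = 1)
G(q, D) = 11/4 (G(q, D) = 2 + ((-3 + ¾)/(-5/2 + 1))/2 = 2 + (-9/(4*(-3/2)))/2 = 2 + (-9/4*(-⅔))/2 = 2 + (½)*(3/2) = 2 + ¾ = 11/4)
y*G(15, -12) = 1*(11/4) = 11/4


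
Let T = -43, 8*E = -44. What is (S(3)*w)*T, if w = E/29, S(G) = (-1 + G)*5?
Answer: 2365/29 ≈ 81.552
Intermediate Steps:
S(G) = -5 + 5*G
E = -11/2 (E = (⅛)*(-44) = -11/2 ≈ -5.5000)
w = -11/58 (w = -11/2/29 = -11/2*1/29 = -11/58 ≈ -0.18966)
(S(3)*w)*T = ((-5 + 5*3)*(-11/58))*(-43) = ((-5 + 15)*(-11/58))*(-43) = (10*(-11/58))*(-43) = -55/29*(-43) = 2365/29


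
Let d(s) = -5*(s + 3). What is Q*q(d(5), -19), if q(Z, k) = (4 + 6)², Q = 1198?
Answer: 119800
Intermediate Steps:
d(s) = -15 - 5*s (d(s) = -5*(3 + s) = -15 - 5*s)
q(Z, k) = 100 (q(Z, k) = 10² = 100)
Q*q(d(5), -19) = 1198*100 = 119800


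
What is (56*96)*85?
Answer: 456960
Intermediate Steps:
(56*96)*85 = 5376*85 = 456960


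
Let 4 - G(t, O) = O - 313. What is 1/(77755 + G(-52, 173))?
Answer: 1/77899 ≈ 1.2837e-5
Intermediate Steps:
G(t, O) = 317 - O (G(t, O) = 4 - (O - 313) = 4 - (-313 + O) = 4 + (313 - O) = 317 - O)
1/(77755 + G(-52, 173)) = 1/(77755 + (317 - 1*173)) = 1/(77755 + (317 - 173)) = 1/(77755 + 144) = 1/77899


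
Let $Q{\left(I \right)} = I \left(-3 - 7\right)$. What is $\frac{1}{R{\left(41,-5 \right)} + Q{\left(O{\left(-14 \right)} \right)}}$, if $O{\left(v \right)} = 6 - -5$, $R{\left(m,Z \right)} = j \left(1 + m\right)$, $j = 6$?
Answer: $\frac{1}{142} \approx 0.0070423$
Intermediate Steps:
$R{\left(m,Z \right)} = 6 + 6 m$ ($R{\left(m,Z \right)} = 6 \left(1 + m\right) = 6 + 6 m$)
$O{\left(v \right)} = 11$ ($O{\left(v \right)} = 6 + 5 = 11$)
$Q{\left(I \right)} = - 10 I$ ($Q{\left(I \right)} = I \left(-10\right) = - 10 I$)
$\frac{1}{R{\left(41,-5 \right)} + Q{\left(O{\left(-14 \right)} \right)}} = \frac{1}{\left(6 + 6 \cdot 41\right) - 110} = \frac{1}{\left(6 + 246\right) - 110} = \frac{1}{252 - 110} = \frac{1}{142}$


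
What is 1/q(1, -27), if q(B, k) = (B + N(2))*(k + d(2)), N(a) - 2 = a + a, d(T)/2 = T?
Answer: -1/161 ≈ -0.0062112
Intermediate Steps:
d(T) = 2*T
N(a) = 2 + 2*a (N(a) = 2 + (a + a) = 2 + 2*a)
q(B, k) = (4 + k)*(6 + B) (q(B, k) = (B + (2 + 2*2))*(k + 2*2) = (B + (2 + 4))*(k + 4) = (B + 6)*(4 + k) = (6 + B)*(4 + k) = (4 + k)*(6 + B))
1/q(1, -27) = 1/(24 + 4*1 + 6*(-27) + 1*(-27)) = 1/(24 + 4 - 162 - 27) = 1/(-161) = -1/161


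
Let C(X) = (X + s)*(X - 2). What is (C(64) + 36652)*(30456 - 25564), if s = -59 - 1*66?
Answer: 160800040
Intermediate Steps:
s = -125 (s = -59 - 66 = -125)
C(X) = (-125 + X)*(-2 + X) (C(X) = (X - 125)*(X - 2) = (-125 + X)*(-2 + X))
(C(64) + 36652)*(30456 - 25564) = ((250 + 64² - 127*64) + 36652)*(30456 - 25564) = ((250 + 4096 - 8128) + 36652)*4892 = (-3782 + 36652)*4892 = 32870*4892 = 160800040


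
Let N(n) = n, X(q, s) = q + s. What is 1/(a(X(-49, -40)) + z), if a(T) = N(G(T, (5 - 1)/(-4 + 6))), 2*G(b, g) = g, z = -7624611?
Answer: -1/7624610 ≈ -1.3115e-7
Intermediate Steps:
G(b, g) = g/2
a(T) = 1 (a(T) = ((5 - 1)/(-4 + 6))/2 = (4/2)/2 = (4*(½))/2 = (½)*2 = 1)
1/(a(X(-49, -40)) + z) = 1/(1 - 7624611) = 1/(-7624610) = -1/7624610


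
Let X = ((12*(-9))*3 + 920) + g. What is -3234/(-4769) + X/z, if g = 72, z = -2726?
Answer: 2815096/6500147 ≈ 0.43308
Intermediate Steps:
X = 668 (X = ((12*(-9))*3 + 920) + 72 = (-108*3 + 920) + 72 = (-324 + 920) + 72 = 596 + 72 = 668)
-3234/(-4769) + X/z = -3234/(-4769) + 668/(-2726) = -3234*(-1/4769) + 668*(-1/2726) = 3234/4769 - 334/1363 = 2815096/6500147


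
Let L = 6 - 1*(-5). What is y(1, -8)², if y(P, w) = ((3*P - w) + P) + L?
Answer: 529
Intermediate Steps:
L = 11 (L = 6 + 5 = 11)
y(P, w) = 11 - w + 4*P (y(P, w) = ((3*P - w) + P) + 11 = ((-w + 3*P) + P) + 11 = (-w + 4*P) + 11 = 11 - w + 4*P)
y(1, -8)² = (11 - 1*(-8) + 4*1)² = (11 + 8 + 4)² = 23² = 529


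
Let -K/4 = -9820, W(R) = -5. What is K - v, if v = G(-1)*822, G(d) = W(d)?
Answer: 43390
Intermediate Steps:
G(d) = -5
K = 39280 (K = -4*(-9820) = 39280)
v = -4110 (v = -5*822 = -4110)
K - v = 39280 - 1*(-4110) = 39280 + 4110 = 43390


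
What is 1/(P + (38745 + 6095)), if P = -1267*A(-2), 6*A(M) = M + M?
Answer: 3/137054 ≈ 2.1889e-5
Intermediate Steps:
A(M) = M/3 (A(M) = (M + M)/6 = (2*M)/6 = M/3)
P = 2534/3 (P = -1267*(-2)/3 = -1267*(-2/3) = 2534/3 ≈ 844.67)
1/(P + (38745 + 6095)) = 1/(2534/3 + (38745 + 6095)) = 1/(2534/3 + 44840) = 1/(137054/3) = 3/137054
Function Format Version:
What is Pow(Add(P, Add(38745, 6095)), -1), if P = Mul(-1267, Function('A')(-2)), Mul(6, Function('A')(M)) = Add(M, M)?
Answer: Rational(3, 137054) ≈ 2.1889e-5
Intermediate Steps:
Function('A')(M) = Mul(Rational(1, 3), M) (Function('A')(M) = Mul(Rational(1, 6), Add(M, M)) = Mul(Rational(1, 6), Mul(2, M)) = Mul(Rational(1, 3), M))
P = Rational(2534, 3) (P = Mul(-1267, Mul(Rational(1, 3), -2)) = Mul(-1267, Rational(-2, 3)) = Rational(2534, 3) ≈ 844.67)
Pow(Add(P, Add(38745, 6095)), -1) = Pow(Add(Rational(2534, 3), Add(38745, 6095)), -1) = Pow(Add(Rational(2534, 3), 44840), -1) = Pow(Rational(137054, 3), -1) = Rational(3, 137054)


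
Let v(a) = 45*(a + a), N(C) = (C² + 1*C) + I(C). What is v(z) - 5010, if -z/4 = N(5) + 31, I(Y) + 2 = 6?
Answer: -28410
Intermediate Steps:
I(Y) = 4 (I(Y) = -2 + 6 = 4)
N(C) = 4 + C + C² (N(C) = (C² + 1*C) + 4 = (C² + C) + 4 = (C + C²) + 4 = 4 + C + C²)
z = -260 (z = -4*((4 + 5 + 5²) + 31) = -4*((4 + 5 + 25) + 31) = -4*(34 + 31) = -4*65 = -260)
v(a) = 90*a (v(a) = 45*(2*a) = 90*a)
v(z) - 5010 = 90*(-260) - 5010 = -23400 - 5010 = -28410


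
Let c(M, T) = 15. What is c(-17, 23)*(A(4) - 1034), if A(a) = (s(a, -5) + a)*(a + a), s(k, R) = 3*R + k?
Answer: -16350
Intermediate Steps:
s(k, R) = k + 3*R
A(a) = 2*a*(-15 + 2*a) (A(a) = ((a + 3*(-5)) + a)*(a + a) = ((a - 15) + a)*(2*a) = ((-15 + a) + a)*(2*a) = (-15 + 2*a)*(2*a) = 2*a*(-15 + 2*a))
c(-17, 23)*(A(4) - 1034) = 15*(2*4*(-15 + 2*4) - 1034) = 15*(2*4*(-15 + 8) - 1034) = 15*(2*4*(-7) - 1034) = 15*(-56 - 1034) = 15*(-1090) = -16350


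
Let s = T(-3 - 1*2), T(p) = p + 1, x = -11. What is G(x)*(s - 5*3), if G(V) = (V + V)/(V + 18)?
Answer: 418/7 ≈ 59.714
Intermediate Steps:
T(p) = 1 + p
s = -4 (s = 1 + (-3 - 1*2) = 1 + (-3 - 2) = 1 - 5 = -4)
G(V) = 2*V/(18 + V) (G(V) = (2*V)/(18 + V) = 2*V/(18 + V))
G(x)*(s - 5*3) = (2*(-11)/(18 - 11))*(-4 - 5*3) = (2*(-11)/7)*(-4 - 15) = (2*(-11)*(1/7))*(-19) = -22/7*(-19) = 418/7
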